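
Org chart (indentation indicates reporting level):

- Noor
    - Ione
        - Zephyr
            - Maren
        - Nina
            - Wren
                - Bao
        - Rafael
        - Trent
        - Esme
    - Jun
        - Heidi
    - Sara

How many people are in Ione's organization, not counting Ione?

Ione directly manages Zephyr, Nina, Rafael, Trent, Esme. Under Zephyr: Maren (1). Under Nina: Wren, Bao (2). Rafael has no reports. Trent has no reports. Esme has no reports. So Ione's organization is 5 direct reports plus everyone under them: 2 + 3 + 1 + 1 + 1 = 8.

8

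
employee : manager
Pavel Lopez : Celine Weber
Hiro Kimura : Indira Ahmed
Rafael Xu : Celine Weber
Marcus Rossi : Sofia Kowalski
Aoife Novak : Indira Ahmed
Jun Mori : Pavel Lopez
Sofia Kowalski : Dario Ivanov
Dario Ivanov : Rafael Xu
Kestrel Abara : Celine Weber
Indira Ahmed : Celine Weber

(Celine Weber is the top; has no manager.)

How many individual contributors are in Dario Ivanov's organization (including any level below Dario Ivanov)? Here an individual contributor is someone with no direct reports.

The only person in Dario Ivanov's organization with no one reporting to them is Marcus Rossi. That is 1.

1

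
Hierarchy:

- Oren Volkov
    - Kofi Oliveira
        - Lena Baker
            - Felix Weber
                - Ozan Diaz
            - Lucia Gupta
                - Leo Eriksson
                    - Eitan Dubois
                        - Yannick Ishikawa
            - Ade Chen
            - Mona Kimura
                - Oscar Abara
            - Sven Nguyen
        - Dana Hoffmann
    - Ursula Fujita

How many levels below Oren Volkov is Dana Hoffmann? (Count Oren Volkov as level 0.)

2

Chain from Dana Hoffmann up to Oren Volkov: Dana Hoffmann → Kofi Oliveira → Oren Volkov. That is 2 steps up, so Dana Hoffmann is 2 levels below Oren Volkov.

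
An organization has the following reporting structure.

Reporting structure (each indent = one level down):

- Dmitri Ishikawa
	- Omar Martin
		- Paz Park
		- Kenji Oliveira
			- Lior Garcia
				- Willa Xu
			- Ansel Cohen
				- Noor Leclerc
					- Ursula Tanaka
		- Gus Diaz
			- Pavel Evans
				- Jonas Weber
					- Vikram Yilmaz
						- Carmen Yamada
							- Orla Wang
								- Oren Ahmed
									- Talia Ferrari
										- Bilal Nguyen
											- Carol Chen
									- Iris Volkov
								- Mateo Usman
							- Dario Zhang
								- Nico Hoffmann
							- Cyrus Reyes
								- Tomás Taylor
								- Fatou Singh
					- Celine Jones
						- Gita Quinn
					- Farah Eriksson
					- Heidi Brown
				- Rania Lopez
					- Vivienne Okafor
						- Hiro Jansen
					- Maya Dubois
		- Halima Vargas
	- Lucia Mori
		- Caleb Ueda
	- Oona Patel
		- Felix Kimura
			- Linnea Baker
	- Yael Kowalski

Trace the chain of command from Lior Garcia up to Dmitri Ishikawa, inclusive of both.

Lior Garcia -> Kenji Oliveira -> Omar Martin -> Dmitri Ishikawa

Lior Garcia reports to Kenji Oliveira. Kenji Oliveira reports to Omar Martin. Omar Martin reports to Dmitri Ishikawa. Dmitri Ishikawa is at the top.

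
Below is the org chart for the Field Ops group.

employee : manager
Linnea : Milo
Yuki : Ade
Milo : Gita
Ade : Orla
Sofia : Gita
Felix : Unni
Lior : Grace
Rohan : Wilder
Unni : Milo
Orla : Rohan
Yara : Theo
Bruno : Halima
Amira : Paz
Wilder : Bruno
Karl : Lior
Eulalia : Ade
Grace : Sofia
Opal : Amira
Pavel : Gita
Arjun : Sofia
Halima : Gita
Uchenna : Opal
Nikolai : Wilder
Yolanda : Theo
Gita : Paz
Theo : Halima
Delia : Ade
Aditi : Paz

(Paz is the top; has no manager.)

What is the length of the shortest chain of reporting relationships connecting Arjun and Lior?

3

Arjun is 1 level below Sofia, and Lior is 2 levels below Sofia (their lowest common manager). The shortest path runs up from Arjun to Sofia and back down to Lior: 1 + 2 = 3 links.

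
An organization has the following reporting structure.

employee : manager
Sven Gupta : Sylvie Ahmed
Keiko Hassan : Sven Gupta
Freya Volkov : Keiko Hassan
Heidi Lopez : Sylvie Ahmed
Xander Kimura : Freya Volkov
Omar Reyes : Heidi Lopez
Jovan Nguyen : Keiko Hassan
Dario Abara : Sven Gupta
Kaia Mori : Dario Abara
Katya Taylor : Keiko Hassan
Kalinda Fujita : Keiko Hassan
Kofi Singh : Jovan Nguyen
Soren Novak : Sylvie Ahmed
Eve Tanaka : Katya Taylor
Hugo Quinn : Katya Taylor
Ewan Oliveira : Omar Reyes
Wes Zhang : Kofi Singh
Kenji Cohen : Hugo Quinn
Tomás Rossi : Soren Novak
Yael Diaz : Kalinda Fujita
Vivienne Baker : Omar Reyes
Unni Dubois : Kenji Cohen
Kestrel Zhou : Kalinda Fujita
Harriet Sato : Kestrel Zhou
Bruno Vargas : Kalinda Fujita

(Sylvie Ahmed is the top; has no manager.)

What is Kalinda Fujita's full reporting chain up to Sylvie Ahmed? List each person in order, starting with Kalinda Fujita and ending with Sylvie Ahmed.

Kalinda Fujita -> Keiko Hassan -> Sven Gupta -> Sylvie Ahmed

Kalinda Fujita reports to Keiko Hassan. Keiko Hassan reports to Sven Gupta. Sven Gupta reports to Sylvie Ahmed. Sylvie Ahmed is at the top.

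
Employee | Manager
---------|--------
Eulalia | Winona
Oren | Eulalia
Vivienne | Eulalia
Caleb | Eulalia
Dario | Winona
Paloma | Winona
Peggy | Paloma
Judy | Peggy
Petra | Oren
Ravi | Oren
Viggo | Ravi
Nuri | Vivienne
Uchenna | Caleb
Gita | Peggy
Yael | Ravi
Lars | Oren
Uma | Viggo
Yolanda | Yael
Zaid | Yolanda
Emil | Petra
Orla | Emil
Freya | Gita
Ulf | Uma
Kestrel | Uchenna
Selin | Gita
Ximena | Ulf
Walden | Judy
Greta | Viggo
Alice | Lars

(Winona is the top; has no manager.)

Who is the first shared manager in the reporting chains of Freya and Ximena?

Winona

Freya's chain of managers is Gita, Peggy, Paloma, Winona. Ximena's chain of managers is Ulf, Uma, Viggo, Ravi, Oren, Eulalia, Winona. The first manager that appears in both chains is Winona.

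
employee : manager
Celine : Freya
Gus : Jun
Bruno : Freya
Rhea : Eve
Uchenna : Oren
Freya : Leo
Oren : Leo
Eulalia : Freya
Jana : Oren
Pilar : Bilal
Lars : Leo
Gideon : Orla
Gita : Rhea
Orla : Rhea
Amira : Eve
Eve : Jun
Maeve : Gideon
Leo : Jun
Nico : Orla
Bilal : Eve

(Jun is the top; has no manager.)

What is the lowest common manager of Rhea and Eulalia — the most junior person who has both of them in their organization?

Rhea's chain of managers is Eve, Jun. Eulalia's chain of managers is Freya, Leo, Jun. The first manager that appears in both chains is Jun.

Jun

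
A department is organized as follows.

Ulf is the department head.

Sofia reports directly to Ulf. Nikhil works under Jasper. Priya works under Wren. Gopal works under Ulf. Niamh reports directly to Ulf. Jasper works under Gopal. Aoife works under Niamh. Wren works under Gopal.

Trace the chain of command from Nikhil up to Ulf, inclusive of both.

Nikhil reports to Jasper. Jasper reports to Gopal. Gopal reports to Ulf. Ulf is at the top.

Nikhil -> Jasper -> Gopal -> Ulf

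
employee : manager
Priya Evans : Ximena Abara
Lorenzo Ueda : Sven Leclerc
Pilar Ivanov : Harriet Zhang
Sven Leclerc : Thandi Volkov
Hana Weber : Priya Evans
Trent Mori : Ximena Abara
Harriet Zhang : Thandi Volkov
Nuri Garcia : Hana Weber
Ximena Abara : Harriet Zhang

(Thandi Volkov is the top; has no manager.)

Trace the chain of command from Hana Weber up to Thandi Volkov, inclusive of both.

Hana Weber reports to Priya Evans. Priya Evans reports to Ximena Abara. Ximena Abara reports to Harriet Zhang. Harriet Zhang reports to Thandi Volkov. Thandi Volkov is at the top.

Hana Weber -> Priya Evans -> Ximena Abara -> Harriet Zhang -> Thandi Volkov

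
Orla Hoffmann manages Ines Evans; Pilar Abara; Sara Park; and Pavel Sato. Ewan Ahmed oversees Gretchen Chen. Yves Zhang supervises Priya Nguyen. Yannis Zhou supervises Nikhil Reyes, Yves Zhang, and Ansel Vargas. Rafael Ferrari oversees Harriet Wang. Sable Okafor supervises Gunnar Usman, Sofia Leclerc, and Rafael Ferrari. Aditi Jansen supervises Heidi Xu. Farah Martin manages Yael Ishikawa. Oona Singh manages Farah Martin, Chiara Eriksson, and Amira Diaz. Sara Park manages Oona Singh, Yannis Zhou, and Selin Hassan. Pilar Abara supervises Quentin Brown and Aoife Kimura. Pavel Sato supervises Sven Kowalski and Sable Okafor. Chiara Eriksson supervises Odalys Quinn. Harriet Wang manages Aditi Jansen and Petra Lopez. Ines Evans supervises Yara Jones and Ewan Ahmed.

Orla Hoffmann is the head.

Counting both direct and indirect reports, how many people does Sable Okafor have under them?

Sable Okafor directly manages Sofia Leclerc, Rafael Ferrari, Gunnar Usman. Sofia Leclerc has no reports. Under Rafael Ferrari: Harriet Wang, Petra Lopez, Aditi Jansen, Heidi Xu (4). Gunnar Usman has no reports. So Sable Okafor's organization is 3 direct reports plus everyone under them: 1 + 5 + 1 = 7.

7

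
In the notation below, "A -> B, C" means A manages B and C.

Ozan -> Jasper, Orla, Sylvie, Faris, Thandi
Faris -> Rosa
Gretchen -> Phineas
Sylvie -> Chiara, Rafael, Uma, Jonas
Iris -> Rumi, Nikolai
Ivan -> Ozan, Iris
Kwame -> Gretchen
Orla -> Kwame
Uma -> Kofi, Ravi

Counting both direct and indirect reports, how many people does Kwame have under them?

Kwame directly manages Gretchen. Under Gretchen: Phineas (1). That's 2 in total.

2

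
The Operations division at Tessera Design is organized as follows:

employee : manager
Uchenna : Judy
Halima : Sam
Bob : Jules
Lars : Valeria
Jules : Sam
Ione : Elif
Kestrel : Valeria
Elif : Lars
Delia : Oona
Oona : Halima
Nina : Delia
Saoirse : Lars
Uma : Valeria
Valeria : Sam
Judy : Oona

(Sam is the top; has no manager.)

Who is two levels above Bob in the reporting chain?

Bob reports to Jules, and Jules reports to Sam. So Bob's skip-level manager is Sam.

Sam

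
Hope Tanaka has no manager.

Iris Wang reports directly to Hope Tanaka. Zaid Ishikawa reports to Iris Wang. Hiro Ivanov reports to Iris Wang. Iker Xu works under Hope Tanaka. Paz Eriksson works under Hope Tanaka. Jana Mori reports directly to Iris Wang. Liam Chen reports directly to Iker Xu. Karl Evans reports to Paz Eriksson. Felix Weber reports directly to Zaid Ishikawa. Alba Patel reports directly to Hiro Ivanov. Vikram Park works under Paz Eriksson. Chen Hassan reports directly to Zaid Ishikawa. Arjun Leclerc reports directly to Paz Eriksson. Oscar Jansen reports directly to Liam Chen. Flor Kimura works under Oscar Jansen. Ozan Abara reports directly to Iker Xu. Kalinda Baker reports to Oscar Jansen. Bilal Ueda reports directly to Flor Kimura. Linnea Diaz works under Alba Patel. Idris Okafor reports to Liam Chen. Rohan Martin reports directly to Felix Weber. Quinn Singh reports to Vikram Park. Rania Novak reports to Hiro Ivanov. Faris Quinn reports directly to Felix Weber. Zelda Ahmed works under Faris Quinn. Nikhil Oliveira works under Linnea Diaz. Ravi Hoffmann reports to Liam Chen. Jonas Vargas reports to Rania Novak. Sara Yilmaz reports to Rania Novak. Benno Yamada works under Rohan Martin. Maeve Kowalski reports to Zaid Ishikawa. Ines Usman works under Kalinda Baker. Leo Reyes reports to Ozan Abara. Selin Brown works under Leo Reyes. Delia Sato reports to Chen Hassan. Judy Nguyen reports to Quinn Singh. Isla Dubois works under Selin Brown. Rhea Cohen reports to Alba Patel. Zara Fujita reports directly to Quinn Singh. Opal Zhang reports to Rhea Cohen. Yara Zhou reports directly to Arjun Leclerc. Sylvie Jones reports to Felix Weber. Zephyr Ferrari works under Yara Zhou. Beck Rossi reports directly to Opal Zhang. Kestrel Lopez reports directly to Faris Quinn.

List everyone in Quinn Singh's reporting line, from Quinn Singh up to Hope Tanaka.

Quinn Singh -> Vikram Park -> Paz Eriksson -> Hope Tanaka

Quinn Singh reports to Vikram Park. Vikram Park reports to Paz Eriksson. Paz Eriksson reports to Hope Tanaka. Hope Tanaka is at the top.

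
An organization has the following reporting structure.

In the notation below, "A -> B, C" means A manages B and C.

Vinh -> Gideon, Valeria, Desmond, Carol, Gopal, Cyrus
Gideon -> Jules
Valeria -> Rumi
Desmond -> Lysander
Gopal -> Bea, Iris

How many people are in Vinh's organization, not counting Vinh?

11

Vinh directly manages Gideon, Valeria, Desmond, Carol, Gopal, Cyrus. Under Gideon: Jules (1). Under Valeria: Rumi (1). Under Desmond: Lysander (1). Carol has no reports. Under Gopal: Iris, Bea (2). Cyrus has no reports. So Vinh's organization is 6 direct reports plus everyone under them: 2 + 2 + 2 + 1 + 3 + 1 = 11.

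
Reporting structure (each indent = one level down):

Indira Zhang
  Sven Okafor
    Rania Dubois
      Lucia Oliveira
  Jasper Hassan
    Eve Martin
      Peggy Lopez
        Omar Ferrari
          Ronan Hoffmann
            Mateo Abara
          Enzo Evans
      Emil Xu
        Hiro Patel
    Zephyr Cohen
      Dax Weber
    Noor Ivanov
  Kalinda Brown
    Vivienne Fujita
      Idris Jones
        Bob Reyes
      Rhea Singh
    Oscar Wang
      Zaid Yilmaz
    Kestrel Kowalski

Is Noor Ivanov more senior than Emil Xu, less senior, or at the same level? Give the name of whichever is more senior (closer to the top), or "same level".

Noor Ivanov is 2 levels below Indira Zhang; Emil Xu is 3. Noor Ivanov is higher.

Noor Ivanov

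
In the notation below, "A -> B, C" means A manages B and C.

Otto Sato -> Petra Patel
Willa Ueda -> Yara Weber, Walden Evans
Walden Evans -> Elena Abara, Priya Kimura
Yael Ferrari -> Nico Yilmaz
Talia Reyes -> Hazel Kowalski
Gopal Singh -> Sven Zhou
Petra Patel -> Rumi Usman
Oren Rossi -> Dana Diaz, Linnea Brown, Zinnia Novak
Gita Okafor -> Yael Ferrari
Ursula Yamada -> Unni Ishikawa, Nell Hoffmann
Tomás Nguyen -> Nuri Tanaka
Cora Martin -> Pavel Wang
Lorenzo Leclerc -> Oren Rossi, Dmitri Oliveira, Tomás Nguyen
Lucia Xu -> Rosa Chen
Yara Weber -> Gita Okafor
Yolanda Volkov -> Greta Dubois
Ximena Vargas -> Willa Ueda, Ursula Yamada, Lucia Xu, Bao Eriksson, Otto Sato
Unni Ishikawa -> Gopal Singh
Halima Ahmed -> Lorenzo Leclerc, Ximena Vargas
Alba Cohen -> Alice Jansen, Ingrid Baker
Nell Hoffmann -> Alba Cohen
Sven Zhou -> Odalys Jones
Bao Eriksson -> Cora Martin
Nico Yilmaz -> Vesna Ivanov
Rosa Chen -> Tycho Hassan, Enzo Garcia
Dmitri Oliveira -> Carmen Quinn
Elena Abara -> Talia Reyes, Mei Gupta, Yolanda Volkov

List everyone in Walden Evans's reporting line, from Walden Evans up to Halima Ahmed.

Walden Evans -> Willa Ueda -> Ximena Vargas -> Halima Ahmed

Walden Evans reports to Willa Ueda. Willa Ueda reports to Ximena Vargas. Ximena Vargas reports to Halima Ahmed. Halima Ahmed is at the top.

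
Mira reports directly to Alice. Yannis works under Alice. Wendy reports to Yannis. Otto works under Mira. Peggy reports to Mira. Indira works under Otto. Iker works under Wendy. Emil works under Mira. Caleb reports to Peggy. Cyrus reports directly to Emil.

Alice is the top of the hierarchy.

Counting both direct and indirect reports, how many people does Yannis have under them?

2

Yannis directly manages Wendy. Under Wendy: Iker (1). That's 2 in total.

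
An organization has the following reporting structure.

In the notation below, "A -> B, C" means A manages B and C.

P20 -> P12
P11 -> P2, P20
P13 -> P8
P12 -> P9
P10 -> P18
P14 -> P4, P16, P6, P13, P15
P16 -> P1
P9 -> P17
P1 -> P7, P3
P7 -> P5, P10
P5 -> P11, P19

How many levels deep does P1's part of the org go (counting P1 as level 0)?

7

The longest chain under P1 runs P1 → P7 → P5 → P11 → P20 → P12 → P9 → P17, which is 7 levels below P1.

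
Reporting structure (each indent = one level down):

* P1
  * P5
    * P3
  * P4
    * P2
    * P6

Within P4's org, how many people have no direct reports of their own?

The people in P4's organization with no one reporting to them are P6, P2. That is 2.

2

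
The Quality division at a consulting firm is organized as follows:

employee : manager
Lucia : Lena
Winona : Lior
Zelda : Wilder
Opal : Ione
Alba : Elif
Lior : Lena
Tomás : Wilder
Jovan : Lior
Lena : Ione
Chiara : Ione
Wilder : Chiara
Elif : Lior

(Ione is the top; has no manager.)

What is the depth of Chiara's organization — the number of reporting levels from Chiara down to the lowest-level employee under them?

The longest chain under Chiara runs Chiara → Wilder → Tomás, which is 2 levels below Chiara.

2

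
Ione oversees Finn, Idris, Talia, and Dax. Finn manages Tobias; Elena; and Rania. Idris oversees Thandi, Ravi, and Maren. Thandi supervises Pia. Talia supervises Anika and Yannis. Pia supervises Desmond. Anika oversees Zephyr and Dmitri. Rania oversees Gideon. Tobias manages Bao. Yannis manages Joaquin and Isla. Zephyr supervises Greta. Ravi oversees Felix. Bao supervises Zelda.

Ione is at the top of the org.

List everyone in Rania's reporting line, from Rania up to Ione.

Rania -> Finn -> Ione

Rania reports to Finn. Finn reports to Ione. Ione is at the top.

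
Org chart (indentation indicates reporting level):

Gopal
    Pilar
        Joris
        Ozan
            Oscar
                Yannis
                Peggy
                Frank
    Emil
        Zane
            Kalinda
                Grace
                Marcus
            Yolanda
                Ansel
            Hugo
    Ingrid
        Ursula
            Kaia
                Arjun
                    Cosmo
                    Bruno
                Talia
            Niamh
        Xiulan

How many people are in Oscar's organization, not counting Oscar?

3

Oscar directly manages Yannis, Peggy, Frank. Yannis has no reports. Peggy has no reports. Frank has no reports. So Oscar's organization is 3 direct reports plus everyone under them: 1 + 1 + 1 = 3.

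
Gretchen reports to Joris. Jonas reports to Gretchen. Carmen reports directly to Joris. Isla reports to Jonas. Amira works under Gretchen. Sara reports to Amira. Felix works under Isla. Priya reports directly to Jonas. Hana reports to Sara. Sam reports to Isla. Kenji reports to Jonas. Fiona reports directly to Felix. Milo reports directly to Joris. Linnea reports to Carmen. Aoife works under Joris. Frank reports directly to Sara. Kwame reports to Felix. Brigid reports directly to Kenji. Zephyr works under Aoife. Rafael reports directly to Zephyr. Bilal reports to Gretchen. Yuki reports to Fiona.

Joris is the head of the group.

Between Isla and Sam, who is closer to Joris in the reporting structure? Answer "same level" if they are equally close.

Isla

Isla is 3 levels below Joris; Sam is 4. Isla is higher.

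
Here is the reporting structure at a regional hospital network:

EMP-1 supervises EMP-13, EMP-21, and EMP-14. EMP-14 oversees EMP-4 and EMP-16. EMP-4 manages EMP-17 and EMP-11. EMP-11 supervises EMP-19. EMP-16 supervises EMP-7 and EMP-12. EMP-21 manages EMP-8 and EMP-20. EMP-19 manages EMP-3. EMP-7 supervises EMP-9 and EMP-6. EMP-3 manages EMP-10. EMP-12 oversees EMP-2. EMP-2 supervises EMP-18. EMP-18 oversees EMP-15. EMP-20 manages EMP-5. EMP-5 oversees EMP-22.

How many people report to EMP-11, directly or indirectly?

3

EMP-11 directly manages EMP-19. Under EMP-19: EMP-3, EMP-10 (2). That's 3 in total.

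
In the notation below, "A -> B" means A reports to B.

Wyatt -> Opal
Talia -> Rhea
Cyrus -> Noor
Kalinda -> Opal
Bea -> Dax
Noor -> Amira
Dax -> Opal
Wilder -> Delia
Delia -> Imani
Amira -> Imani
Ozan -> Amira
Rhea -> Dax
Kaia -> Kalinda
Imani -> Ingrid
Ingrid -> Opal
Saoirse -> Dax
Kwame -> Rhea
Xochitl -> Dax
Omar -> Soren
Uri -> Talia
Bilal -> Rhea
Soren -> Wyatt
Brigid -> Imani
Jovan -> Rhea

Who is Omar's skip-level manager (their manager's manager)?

Wyatt

Omar reports to Soren, and Soren reports to Wyatt. So Omar's skip-level manager is Wyatt.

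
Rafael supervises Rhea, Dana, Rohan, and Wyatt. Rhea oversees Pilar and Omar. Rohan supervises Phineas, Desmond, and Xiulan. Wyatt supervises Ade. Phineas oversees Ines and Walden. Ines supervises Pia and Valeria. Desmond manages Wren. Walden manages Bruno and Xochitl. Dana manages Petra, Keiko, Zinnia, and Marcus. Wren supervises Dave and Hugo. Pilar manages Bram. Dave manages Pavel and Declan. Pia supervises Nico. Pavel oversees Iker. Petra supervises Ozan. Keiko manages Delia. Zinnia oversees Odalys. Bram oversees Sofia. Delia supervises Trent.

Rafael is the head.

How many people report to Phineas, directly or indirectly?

Phineas directly manages Ines, Walden. Under Ines: Valeria, Pia, Nico (3). Under Walden: Xochitl, Bruno (2). So Phineas's organization is 2 direct reports plus everyone under them: 4 + 3 = 7.

7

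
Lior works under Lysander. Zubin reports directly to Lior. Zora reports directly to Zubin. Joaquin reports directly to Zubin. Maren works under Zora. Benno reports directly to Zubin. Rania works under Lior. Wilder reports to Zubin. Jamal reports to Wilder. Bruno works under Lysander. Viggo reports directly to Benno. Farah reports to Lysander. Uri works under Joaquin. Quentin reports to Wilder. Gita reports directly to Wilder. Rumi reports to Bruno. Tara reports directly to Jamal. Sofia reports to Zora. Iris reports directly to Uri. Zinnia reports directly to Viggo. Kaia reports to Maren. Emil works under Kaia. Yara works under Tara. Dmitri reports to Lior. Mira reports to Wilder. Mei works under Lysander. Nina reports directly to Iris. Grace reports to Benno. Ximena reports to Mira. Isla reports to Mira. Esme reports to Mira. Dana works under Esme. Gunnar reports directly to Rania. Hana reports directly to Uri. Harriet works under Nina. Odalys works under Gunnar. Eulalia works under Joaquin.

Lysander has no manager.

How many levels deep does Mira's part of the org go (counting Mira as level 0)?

The longest chain under Mira runs Mira → Esme → Dana, which is 2 levels below Mira.

2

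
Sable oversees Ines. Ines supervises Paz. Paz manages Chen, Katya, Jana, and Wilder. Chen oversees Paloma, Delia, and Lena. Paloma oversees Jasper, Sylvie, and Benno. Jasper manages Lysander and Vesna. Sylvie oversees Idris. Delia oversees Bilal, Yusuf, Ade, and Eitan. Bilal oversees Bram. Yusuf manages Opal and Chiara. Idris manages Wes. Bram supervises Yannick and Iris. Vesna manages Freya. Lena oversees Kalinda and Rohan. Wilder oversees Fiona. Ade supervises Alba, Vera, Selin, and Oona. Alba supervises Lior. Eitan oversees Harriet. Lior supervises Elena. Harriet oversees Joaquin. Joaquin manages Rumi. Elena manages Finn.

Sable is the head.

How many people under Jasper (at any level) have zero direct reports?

2

The people in Jasper's organization with no one reporting to them are Freya, Lysander. That is 2.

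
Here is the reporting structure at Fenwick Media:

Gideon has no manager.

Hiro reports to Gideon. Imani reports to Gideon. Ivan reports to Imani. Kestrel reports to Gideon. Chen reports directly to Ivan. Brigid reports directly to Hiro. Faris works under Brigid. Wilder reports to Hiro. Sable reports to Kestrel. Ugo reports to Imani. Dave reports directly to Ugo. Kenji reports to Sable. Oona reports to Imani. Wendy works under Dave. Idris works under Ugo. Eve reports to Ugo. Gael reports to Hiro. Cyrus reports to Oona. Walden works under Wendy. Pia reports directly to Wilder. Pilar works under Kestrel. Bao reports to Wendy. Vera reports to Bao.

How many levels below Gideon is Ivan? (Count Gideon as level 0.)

2

Chain from Ivan up to Gideon: Ivan → Imani → Gideon. That is 2 steps up, so Ivan is 2 levels below Gideon.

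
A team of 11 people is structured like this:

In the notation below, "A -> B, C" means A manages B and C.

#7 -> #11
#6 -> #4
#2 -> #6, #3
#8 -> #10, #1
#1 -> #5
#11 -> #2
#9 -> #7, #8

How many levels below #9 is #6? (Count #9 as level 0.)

4

Chain from #6 up to #9: #6 → #2 → #11 → #7 → #9. That is 4 steps up, so #6 is 4 levels below #9.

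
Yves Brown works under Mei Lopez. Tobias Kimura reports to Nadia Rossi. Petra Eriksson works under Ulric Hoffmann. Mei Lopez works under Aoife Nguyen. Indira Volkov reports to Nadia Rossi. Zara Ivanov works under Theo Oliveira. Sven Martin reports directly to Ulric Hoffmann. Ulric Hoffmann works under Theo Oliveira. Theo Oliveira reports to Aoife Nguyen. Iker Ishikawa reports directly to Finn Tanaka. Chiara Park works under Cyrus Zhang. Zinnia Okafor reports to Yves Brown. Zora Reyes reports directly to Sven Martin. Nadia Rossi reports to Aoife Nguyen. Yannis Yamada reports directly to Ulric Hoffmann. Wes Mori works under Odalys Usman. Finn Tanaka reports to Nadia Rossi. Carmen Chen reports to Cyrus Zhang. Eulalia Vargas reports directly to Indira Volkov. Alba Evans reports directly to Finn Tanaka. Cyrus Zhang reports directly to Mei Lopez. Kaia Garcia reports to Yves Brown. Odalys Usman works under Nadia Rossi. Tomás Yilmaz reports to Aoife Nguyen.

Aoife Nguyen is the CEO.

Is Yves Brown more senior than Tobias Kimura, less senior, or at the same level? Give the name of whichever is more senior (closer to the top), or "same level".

same level

Both Yves Brown and Tobias Kimura are 2 levels below Aoife Nguyen.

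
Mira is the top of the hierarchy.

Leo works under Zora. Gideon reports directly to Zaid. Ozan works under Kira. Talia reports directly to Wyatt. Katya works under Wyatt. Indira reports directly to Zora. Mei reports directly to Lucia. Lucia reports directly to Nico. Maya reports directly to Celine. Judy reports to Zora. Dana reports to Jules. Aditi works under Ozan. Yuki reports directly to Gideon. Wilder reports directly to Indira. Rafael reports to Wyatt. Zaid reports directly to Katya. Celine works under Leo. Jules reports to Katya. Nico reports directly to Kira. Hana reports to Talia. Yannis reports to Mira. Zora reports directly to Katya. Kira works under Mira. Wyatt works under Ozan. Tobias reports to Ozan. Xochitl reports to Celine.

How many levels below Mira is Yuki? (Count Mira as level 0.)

Chain from Yuki up to Mira: Yuki → Gideon → Zaid → Katya → Wyatt → Ozan → Kira → Mira. That is 7 steps up, so Yuki is 7 levels below Mira.

7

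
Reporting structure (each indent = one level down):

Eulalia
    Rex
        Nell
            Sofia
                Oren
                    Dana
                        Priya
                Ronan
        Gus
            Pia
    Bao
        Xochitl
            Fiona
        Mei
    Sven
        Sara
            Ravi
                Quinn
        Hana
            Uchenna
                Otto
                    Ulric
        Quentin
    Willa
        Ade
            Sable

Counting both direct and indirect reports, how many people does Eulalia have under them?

25

Eulalia directly manages Rex, Bao, Sven, Willa. Under Rex: Gus, Pia, Nell, Sofia, Ronan, Oren, Dana, Priya (8). Under Bao: Mei, Xochitl, Fiona (3). Under Sven: Quentin, Hana, Uchenna, Otto, Ulric, Sara, Ravi, Quinn (8). Under Willa: Ade, Sable (2). So Eulalia's organization is 4 direct reports plus everyone under them: 9 + 4 + 9 + 3 = 25.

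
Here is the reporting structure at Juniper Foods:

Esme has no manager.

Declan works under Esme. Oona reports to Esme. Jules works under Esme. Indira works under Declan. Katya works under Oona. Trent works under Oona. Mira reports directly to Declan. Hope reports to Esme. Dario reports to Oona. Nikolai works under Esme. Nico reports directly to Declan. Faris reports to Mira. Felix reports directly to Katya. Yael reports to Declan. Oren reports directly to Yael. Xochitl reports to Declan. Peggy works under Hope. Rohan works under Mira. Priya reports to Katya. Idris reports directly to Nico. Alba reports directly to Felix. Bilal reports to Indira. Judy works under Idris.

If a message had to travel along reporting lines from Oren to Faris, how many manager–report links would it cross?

Oren is 2 levels below Declan, and Faris is 2 levels below Declan (their lowest common manager). The shortest path runs up from Oren to Declan and back down to Faris: 2 + 2 = 4 links.

4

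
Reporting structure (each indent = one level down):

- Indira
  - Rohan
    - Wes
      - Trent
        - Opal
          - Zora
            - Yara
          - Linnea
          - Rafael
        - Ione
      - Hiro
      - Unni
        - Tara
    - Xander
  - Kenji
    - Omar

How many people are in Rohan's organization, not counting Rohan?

12

Rohan directly manages Wes, Xander. Under Wes: Unni, Tara, Hiro, Trent, Ione, Opal, Rafael, Linnea, Zora, Yara (10). Xander has no reports. So Rohan's organization is 2 direct reports plus everyone under them: 11 + 1 = 12.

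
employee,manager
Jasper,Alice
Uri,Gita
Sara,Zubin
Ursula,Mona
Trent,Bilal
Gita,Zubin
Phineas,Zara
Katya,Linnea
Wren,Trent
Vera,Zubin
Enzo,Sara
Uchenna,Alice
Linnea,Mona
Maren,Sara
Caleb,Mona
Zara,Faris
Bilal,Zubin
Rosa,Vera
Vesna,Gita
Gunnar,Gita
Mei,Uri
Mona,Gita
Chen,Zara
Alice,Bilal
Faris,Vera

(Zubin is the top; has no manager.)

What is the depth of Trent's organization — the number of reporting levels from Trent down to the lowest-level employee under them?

The longest chain under Trent runs Trent → Wren, which is 1 level below Trent.

1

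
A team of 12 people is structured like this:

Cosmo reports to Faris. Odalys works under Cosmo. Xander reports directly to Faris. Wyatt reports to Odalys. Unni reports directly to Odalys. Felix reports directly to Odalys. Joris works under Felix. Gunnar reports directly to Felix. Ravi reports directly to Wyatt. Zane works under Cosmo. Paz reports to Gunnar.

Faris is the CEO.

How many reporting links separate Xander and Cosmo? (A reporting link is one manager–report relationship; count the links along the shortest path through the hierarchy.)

2

Xander is 1 level below Faris, and Cosmo is 1 level below Faris (their lowest common manager). The shortest path runs up from Xander to Faris and back down to Cosmo: 1 + 1 = 2 links.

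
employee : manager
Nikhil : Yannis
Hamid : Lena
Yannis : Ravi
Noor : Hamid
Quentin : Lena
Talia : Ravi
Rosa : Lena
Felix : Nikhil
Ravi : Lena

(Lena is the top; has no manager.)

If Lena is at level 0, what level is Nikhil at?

Chain from Nikhil up to Lena: Nikhil → Yannis → Ravi → Lena. That is 3 steps up, so Nikhil is 3 levels below Lena.

3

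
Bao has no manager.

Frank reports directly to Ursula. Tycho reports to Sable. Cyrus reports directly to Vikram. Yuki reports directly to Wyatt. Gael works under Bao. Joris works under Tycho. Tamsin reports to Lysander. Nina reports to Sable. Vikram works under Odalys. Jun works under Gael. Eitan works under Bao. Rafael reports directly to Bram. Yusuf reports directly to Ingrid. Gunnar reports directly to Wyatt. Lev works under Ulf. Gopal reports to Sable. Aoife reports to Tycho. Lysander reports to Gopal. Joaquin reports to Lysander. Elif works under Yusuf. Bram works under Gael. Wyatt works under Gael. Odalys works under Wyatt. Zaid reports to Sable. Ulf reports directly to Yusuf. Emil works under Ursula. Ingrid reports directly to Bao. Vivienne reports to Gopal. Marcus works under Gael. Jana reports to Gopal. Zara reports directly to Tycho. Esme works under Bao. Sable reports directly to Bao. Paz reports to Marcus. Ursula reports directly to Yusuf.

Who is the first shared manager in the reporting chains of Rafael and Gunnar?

Rafael's chain of managers is Bram, Gael, Bao. Gunnar's chain of managers is Wyatt, Gael, Bao. The first manager that appears in both chains is Gael.

Gael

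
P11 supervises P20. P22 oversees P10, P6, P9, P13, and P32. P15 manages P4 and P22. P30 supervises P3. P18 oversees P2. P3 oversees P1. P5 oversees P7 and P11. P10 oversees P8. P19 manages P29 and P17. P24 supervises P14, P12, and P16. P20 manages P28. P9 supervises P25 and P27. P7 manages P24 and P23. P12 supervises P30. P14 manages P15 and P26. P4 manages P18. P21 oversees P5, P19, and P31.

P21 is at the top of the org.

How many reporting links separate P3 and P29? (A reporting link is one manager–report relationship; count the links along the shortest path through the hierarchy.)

8

P3 is 6 levels below P21, and P29 is 2 levels below P21 (their lowest common manager). The shortest path runs up from P3 to P21 and back down to P29: 6 + 2 = 8 links.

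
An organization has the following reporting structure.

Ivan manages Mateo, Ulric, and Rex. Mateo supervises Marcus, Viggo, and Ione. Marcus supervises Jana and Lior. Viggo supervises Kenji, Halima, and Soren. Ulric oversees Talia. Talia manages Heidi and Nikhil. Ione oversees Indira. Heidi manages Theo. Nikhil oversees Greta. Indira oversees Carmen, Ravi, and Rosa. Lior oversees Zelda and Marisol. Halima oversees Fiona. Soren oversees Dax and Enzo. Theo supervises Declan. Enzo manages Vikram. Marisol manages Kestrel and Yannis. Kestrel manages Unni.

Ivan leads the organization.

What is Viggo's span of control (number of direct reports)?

3

Viggo directly manages Kenji, Halima, Soren. That is 3 direct reports.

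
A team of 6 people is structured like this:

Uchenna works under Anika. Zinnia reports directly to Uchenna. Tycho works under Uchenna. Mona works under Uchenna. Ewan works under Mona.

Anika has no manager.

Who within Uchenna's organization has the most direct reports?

Direct-report counts within Uchenna's organization: Uchenna has 3; Mona has 1. The largest is 3, held by Uchenna.

Uchenna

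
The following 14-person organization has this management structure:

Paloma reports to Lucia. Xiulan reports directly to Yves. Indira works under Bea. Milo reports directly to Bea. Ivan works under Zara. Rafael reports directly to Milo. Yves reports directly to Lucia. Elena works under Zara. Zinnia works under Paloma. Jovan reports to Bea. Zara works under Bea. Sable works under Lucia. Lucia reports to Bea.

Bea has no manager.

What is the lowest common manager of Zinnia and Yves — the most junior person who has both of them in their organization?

Zinnia's chain of managers is Paloma, Lucia, Bea. Yves's chain of managers is Lucia, Bea. The first manager that appears in both chains is Lucia.

Lucia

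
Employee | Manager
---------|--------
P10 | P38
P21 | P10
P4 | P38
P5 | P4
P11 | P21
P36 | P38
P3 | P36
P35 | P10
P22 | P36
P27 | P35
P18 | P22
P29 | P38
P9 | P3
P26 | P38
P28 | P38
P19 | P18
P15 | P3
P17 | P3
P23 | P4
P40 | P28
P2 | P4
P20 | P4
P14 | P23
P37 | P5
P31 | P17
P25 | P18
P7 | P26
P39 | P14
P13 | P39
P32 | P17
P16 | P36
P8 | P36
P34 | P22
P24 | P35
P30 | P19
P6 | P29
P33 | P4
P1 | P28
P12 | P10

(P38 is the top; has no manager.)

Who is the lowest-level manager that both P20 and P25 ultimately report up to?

P38

P20's chain of managers is P4, P38. P25's chain of managers is P18, P22, P36, P38. The first manager that appears in both chains is P38.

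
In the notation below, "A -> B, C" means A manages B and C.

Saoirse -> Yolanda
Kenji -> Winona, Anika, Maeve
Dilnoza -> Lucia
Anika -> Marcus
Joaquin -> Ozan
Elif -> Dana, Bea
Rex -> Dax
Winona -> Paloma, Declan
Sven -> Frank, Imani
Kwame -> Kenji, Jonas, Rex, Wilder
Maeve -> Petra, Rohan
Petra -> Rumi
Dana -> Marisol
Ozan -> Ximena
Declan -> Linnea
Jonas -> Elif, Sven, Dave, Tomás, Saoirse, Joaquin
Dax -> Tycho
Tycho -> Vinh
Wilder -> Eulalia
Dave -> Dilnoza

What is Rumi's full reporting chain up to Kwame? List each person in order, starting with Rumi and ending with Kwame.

Rumi reports to Petra. Petra reports to Maeve. Maeve reports to Kenji. Kenji reports to Kwame. Kwame is at the top.

Rumi -> Petra -> Maeve -> Kenji -> Kwame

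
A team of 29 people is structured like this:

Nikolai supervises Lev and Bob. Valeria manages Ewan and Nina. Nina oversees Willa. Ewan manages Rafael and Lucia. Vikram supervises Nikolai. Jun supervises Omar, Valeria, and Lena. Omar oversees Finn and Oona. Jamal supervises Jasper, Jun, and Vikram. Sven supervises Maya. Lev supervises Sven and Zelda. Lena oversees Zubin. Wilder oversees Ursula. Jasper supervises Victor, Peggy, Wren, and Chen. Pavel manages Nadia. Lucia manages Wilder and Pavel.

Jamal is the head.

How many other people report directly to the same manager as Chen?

3

Chen reports to Jasper. Jasper's other direct reports are Victor, Wren, Peggy — 3 peers.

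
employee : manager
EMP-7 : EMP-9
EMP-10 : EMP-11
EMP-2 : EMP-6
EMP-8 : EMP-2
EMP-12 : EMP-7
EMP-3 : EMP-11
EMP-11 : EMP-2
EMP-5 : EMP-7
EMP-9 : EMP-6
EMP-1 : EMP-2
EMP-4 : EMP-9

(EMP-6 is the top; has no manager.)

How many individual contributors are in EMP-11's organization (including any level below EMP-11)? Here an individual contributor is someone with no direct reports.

2

The people in EMP-11's organization with no one reporting to them are EMP-10, EMP-3. That is 2.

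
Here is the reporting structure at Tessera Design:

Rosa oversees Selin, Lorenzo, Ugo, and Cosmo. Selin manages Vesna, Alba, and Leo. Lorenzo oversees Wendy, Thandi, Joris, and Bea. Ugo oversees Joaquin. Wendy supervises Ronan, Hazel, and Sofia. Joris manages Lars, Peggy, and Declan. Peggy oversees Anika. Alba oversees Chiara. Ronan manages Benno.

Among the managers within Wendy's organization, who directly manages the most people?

Wendy

Direct-report counts within Wendy's organization: Wendy has 3; Ronan has 1. The largest is 3, held by Wendy.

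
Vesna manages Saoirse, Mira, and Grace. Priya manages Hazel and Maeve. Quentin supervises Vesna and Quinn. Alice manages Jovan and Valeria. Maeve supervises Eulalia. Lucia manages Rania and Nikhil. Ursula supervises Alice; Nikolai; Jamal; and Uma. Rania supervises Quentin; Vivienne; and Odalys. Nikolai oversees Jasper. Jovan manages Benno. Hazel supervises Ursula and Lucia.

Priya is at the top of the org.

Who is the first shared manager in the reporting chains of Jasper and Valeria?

Ursula

Jasper's chain of managers is Nikolai, Ursula, Hazel, Priya. Valeria's chain of managers is Alice, Ursula, Hazel, Priya. The first manager that appears in both chains is Ursula.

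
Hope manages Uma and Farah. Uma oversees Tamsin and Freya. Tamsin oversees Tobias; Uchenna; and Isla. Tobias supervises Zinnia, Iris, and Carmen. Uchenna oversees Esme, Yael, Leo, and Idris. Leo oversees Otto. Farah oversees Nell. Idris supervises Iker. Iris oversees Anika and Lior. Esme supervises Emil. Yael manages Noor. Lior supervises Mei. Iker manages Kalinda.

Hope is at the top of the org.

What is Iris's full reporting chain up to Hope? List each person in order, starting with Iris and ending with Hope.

Iris reports to Tobias. Tobias reports to Tamsin. Tamsin reports to Uma. Uma reports to Hope. Hope is at the top.

Iris -> Tobias -> Tamsin -> Uma -> Hope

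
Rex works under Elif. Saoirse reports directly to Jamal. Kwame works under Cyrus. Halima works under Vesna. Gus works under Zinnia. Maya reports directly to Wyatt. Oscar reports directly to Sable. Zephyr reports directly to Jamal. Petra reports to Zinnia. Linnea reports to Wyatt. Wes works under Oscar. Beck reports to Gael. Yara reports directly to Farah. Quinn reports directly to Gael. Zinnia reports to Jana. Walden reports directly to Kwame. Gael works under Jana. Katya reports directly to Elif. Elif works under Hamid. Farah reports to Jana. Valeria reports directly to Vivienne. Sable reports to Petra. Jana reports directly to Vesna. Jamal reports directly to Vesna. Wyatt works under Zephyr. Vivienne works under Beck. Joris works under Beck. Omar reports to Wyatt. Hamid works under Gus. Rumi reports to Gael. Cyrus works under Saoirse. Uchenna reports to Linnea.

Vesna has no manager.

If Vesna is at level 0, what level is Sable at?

4

Chain from Sable up to Vesna: Sable → Petra → Zinnia → Jana → Vesna. That is 4 steps up, so Sable is 4 levels below Vesna.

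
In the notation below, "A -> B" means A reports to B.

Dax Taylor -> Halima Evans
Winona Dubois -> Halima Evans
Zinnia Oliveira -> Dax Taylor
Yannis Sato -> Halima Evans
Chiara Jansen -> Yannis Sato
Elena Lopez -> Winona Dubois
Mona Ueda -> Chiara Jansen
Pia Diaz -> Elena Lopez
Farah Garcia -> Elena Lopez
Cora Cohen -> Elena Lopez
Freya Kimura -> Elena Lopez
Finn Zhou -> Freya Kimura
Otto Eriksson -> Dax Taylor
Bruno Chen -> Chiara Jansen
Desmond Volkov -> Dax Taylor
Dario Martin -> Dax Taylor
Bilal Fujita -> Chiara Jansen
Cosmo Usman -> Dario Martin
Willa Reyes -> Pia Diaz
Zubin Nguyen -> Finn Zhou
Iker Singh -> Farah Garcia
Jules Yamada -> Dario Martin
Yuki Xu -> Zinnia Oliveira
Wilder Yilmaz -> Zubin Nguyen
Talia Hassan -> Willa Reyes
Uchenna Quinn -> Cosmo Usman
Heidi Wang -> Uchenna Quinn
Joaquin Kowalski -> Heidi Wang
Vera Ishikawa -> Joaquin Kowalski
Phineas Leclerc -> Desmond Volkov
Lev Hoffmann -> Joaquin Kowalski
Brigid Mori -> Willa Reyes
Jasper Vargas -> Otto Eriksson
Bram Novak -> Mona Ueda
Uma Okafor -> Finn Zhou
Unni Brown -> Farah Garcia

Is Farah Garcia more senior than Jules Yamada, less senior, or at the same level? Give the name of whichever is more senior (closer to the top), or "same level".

Both Farah Garcia and Jules Yamada are 3 levels below Halima Evans.

same level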